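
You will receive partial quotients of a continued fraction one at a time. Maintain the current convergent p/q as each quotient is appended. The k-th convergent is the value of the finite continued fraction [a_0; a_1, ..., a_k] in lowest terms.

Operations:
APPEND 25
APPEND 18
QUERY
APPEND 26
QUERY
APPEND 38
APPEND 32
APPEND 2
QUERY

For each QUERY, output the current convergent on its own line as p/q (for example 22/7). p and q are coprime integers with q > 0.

APPEND 25: p_0 = 25·1 + 0 = 25, q_0 = 25·0 + 1 = 1 → 25/1
APPEND 18: p_1 = 18·25 + 1 = 451, q_1 = 18·1 + 0 = 18 → 451/18
APPEND 26: p_2 = 26·451 + 25 = 11751, q_2 = 26·18 + 1 = 469 → 11751/469
APPEND 38: p_3 = 38·11751 + 451 = 446989, q_3 = 38·469 + 18 = 17840 → 446989/17840
APPEND 32: p_4 = 32·446989 + 11751 = 14315399, q_4 = 32·17840 + 469 = 571349 → 14315399/571349
APPEND 2: p_5 = 2·14315399 + 446989 = 29077787, q_5 = 2·571349 + 17840 = 1160538 → 29077787/1160538

451/18
11751/469
29077787/1160538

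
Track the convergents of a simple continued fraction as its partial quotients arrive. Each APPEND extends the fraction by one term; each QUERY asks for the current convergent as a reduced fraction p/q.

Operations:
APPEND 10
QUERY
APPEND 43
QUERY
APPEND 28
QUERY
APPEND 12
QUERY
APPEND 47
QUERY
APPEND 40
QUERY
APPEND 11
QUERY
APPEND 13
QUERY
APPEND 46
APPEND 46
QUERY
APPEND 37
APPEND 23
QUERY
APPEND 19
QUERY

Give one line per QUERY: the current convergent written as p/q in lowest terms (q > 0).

APPEND 10: p_0 = 10·1 + 0 = 10, q_0 = 10·0 + 1 = 1 → 10/1
APPEND 43: p_1 = 43·10 + 1 = 431, q_1 = 43·1 + 0 = 43 → 431/43
APPEND 28: p_2 = 28·431 + 10 = 12078, q_2 = 28·43 + 1 = 1205 → 12078/1205
APPEND 12: p_3 = 12·12078 + 431 = 145367, q_3 = 12·1205 + 43 = 14503 → 145367/14503
APPEND 47: p_4 = 47·145367 + 12078 = 6844327, q_4 = 47·14503 + 1205 = 682846 → 6844327/682846
APPEND 40: p_5 = 40·6844327 + 145367 = 273918447, q_5 = 40·682846 + 14503 = 27328343 → 273918447/27328343
APPEND 11: p_6 = 11·273918447 + 6844327 = 3019947244, q_6 = 11·27328343 + 682846 = 301294619 → 3019947244/301294619
APPEND 13: p_7 = 13·3019947244 + 273918447 = 39533232619, q_7 = 13·301294619 + 27328343 = 3944158390 → 39533232619/3944158390
APPEND 46: p_8 = 46·39533232619 + 3019947244 = 1821548647718, q_8 = 46·3944158390 + 301294619 = 181732580559 → 1821548647718/181732580559
APPEND 46: p_9 = 46·1821548647718 + 39533232619 = 83830771027647, q_9 = 46·181732580559 + 3944158390 = 8363642864104 → 83830771027647/8363642864104
APPEND 37: p_10 = 37·83830771027647 + 1821548647718 = 3103560076670657, q_10 = 37·8363642864104 + 181732580559 = 309636518552407 → 3103560076670657/309636518552407
APPEND 23: p_11 = 23·3103560076670657 + 83830771027647 = 71465712534452758, q_11 = 23·309636518552407 + 8363642864104 = 7130003569569465 → 71465712534452758/7130003569569465
APPEND 19: p_12 = 19·71465712534452758 + 3103560076670657 = 1360952098231273059, q_12 = 19·7130003569569465 + 309636518552407 = 135779704340372242 → 1360952098231273059/135779704340372242

10/1
431/43
12078/1205
145367/14503
6844327/682846
273918447/27328343
3019947244/301294619
39533232619/3944158390
83830771027647/8363642864104
71465712534452758/7130003569569465
1360952098231273059/135779704340372242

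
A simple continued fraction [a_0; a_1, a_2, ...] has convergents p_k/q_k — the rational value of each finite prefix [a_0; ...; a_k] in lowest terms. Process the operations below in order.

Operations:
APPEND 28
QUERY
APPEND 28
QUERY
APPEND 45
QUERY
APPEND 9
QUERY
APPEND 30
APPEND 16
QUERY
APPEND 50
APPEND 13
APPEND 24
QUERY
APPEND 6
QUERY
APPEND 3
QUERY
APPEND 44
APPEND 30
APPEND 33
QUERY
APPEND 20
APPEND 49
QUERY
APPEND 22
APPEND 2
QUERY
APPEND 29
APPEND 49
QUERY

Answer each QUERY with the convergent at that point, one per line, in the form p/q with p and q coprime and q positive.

28/1
785/28
35353/1261
318962/11377
153986370/5492513
2416588482049/86196873485
14599900873933/520761320296
46216291103848/1648480834373
2031208796664682779/72450832637947937
1995628825689199464901/71181736852895891234
89884668487315712034101/3206080578217876654236
129969280060672792070437022/4635851603839262631017141

APPEND 28: p_0 = 28·1 + 0 = 28, q_0 = 28·0 + 1 = 1 → 28/1
APPEND 28: p_1 = 28·28 + 1 = 785, q_1 = 28·1 + 0 = 28 → 785/28
APPEND 45: p_2 = 45·785 + 28 = 35353, q_2 = 45·28 + 1 = 1261 → 35353/1261
APPEND 9: p_3 = 9·35353 + 785 = 318962, q_3 = 9·1261 + 28 = 11377 → 318962/11377
APPEND 30: p_4 = 30·318962 + 35353 = 9604213, q_4 = 30·11377 + 1261 = 342571 → 9604213/342571
APPEND 16: p_5 = 16·9604213 + 318962 = 153986370, q_5 = 16·342571 + 11377 = 5492513 → 153986370/5492513
APPEND 50: p_6 = 50·153986370 + 9604213 = 7708922713, q_6 = 50·5492513 + 342571 = 274968221 → 7708922713/274968221
APPEND 13: p_7 = 13·7708922713 + 153986370 = 100369981639, q_7 = 13·274968221 + 5492513 = 3580079386 → 100369981639/3580079386
APPEND 24: p_8 = 24·100369981639 + 7708922713 = 2416588482049, q_8 = 24·3580079386 + 274968221 = 86196873485 → 2416588482049/86196873485
APPEND 6: p_9 = 6·2416588482049 + 100369981639 = 14599900873933, q_9 = 6·86196873485 + 3580079386 = 520761320296 → 14599900873933/520761320296
APPEND 3: p_10 = 3·14599900873933 + 2416588482049 = 46216291103848, q_10 = 3·520761320296 + 86196873485 = 1648480834373 → 46216291103848/1648480834373
APPEND 44: p_11 = 44·46216291103848 + 14599900873933 = 2048116709443245, q_11 = 44·1648480834373 + 520761320296 = 73053918032708 → 2048116709443245/73053918032708
APPEND 30: p_12 = 30·2048116709443245 + 46216291103848 = 61489717574401198, q_12 = 30·73053918032708 + 1648480834373 = 2193266021815613 → 61489717574401198/2193266021815613
APPEND 33: p_13 = 33·61489717574401198 + 2048116709443245 = 2031208796664682779, q_13 = 33·2193266021815613 + 73053918032708 = 72450832637947937 → 2031208796664682779/72450832637947937
APPEND 20: p_14 = 20·2031208796664682779 + 61489717574401198 = 40685665650868056778, q_14 = 20·72450832637947937 + 2193266021815613 = 1451209918780774353 → 40685665650868056778/1451209918780774353
APPEND 49: p_15 = 49·40685665650868056778 + 2031208796664682779 = 1995628825689199464901, q_15 = 49·1451209918780774353 + 72450832637947937 = 71181736852895891234 → 1995628825689199464901/71181736852895891234
APPEND 22: p_16 = 22·1995628825689199464901 + 40685665650868056778 = 43944519830813256284600, q_16 = 22·71181736852895891234 + 1451209918780774353 = 1567449420682490381501 → 43944519830813256284600/1567449420682490381501
APPEND 2: p_17 = 2·43944519830813256284600 + 1995628825689199464901 = 89884668487315712034101, q_17 = 2·1567449420682490381501 + 71181736852895891234 = 3206080578217876654236 → 89884668487315712034101/3206080578217876654236
APPEND 29: p_18 = 29·89884668487315712034101 + 43944519830813256284600 = 2650599905962968905273529, q_18 = 29·3206080578217876654236 + 1567449420682490381501 = 94543786189000913354345 → 2650599905962968905273529/94543786189000913354345
APPEND 49: p_19 = 49·2650599905962968905273529 + 89884668487315712034101 = 129969280060672792070437022, q_19 = 49·94543786189000913354345 + 3206080578217876654236 = 4635851603839262631017141 → 129969280060672792070437022/4635851603839262631017141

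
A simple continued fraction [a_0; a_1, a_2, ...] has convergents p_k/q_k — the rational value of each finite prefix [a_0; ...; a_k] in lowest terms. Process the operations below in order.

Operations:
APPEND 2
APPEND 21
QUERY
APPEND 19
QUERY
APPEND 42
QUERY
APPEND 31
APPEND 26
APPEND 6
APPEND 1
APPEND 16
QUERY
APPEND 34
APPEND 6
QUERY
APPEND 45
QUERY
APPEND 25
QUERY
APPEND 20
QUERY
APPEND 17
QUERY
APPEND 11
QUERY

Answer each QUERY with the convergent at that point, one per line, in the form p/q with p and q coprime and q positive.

APPEND 2: p_0 = 2·1 + 0 = 2, q_0 = 2·0 + 1 = 1 → 2/1
APPEND 21: p_1 = 21·2 + 1 = 43, q_1 = 21·1 + 0 = 21 → 43/21
APPEND 19: p_2 = 19·43 + 2 = 819, q_2 = 19·21 + 1 = 400 → 819/400
APPEND 42: p_3 = 42·819 + 43 = 34441, q_3 = 42·400 + 21 = 16821 → 34441/16821
APPEND 31: p_4 = 31·34441 + 819 = 1068490, q_4 = 31·16821 + 400 = 521851 → 1068490/521851
APPEND 26: p_5 = 26·1068490 + 34441 = 27815181, q_5 = 26·521851 + 16821 = 13584947 → 27815181/13584947
APPEND 6: p_6 = 6·27815181 + 1068490 = 167959576, q_6 = 6·13584947 + 521851 = 82031533 → 167959576/82031533
APPEND 1: p_7 = 1·167959576 + 27815181 = 195774757, q_7 = 1·82031533 + 13584947 = 95616480 → 195774757/95616480
APPEND 16: p_8 = 16·195774757 + 167959576 = 3300355688, q_8 = 16·95616480 + 82031533 = 1611895213 → 3300355688/1611895213
APPEND 34: p_9 = 34·3300355688 + 195774757 = 112407868149, q_9 = 34·1611895213 + 95616480 = 54900053722 → 112407868149/54900053722
APPEND 6: p_10 = 6·112407868149 + 3300355688 = 677747564582, q_10 = 6·54900053722 + 1611895213 = 331012217545 → 677747564582/331012217545
APPEND 45: p_11 = 45·677747564582 + 112407868149 = 30611048274339, q_11 = 45·331012217545 + 54900053722 = 14950449843247 → 30611048274339/14950449843247
APPEND 25: p_12 = 25·30611048274339 + 677747564582 = 765953954423057, q_12 = 25·14950449843247 + 331012217545 = 374092258298720 → 765953954423057/374092258298720
APPEND 20: p_13 = 20·765953954423057 + 30611048274339 = 15349690136735479, q_13 = 20·374092258298720 + 14950449843247 = 7496795615817647 → 15349690136735479/7496795615817647
APPEND 17: p_14 = 17·15349690136735479 + 765953954423057 = 261710686278926200, q_14 = 17·7496795615817647 + 374092258298720 = 127819617727198719 → 261710686278926200/127819617727198719
APPEND 11: p_15 = 11·261710686278926200 + 15349690136735479 = 2894167239204923679, q_15 = 11·127819617727198719 + 7496795615817647 = 1413512590615003556 → 2894167239204923679/1413512590615003556

43/21
819/400
34441/16821
3300355688/1611895213
677747564582/331012217545
30611048274339/14950449843247
765953954423057/374092258298720
15349690136735479/7496795615817647
261710686278926200/127819617727198719
2894167239204923679/1413512590615003556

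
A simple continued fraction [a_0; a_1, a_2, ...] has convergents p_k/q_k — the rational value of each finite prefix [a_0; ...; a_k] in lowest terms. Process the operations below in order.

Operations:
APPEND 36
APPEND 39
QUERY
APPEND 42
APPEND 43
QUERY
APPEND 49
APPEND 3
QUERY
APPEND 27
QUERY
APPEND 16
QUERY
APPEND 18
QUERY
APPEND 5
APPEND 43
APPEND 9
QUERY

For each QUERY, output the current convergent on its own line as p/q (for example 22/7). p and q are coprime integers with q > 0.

APPEND 36: p_0 = 36·1 + 0 = 36, q_0 = 36·0 + 1 = 1 → 36/1
APPEND 39: p_1 = 39·36 + 1 = 1405, q_1 = 39·1 + 0 = 39 → 1405/39
APPEND 42: p_2 = 42·1405 + 36 = 59046, q_2 = 42·39 + 1 = 1639 → 59046/1639
APPEND 43: p_3 = 43·59046 + 1405 = 2540383, q_3 = 43·1639 + 39 = 70516 → 2540383/70516
APPEND 49: p_4 = 49·2540383 + 59046 = 124537813, q_4 = 49·70516 + 1639 = 3456923 → 124537813/3456923
APPEND 3: p_5 = 3·124537813 + 2540383 = 376153822, q_5 = 3·3456923 + 70516 = 10441285 → 376153822/10441285
APPEND 27: p_6 = 27·376153822 + 124537813 = 10280691007, q_6 = 27·10441285 + 3456923 = 285371618 → 10280691007/285371618
APPEND 16: p_7 = 16·10280691007 + 376153822 = 164867209934, q_7 = 16·285371618 + 10441285 = 4576387173 → 164867209934/4576387173
APPEND 18: p_8 = 18·164867209934 + 10280691007 = 2977890469819, q_8 = 18·4576387173 + 285371618 = 82660340732 → 2977890469819/82660340732
APPEND 5: p_9 = 5·2977890469819 + 164867209934 = 15054319559029, q_9 = 5·82660340732 + 4576387173 = 417878090833 → 15054319559029/417878090833
APPEND 43: p_10 = 43·15054319559029 + 2977890469819 = 650313631508066, q_10 = 43·417878090833 + 82660340732 = 18051418246551 → 650313631508066/18051418246551
APPEND 9: p_11 = 9·650313631508066 + 15054319559029 = 5867877003131623, q_11 = 9·18051418246551 + 417878090833 = 162880642309792 → 5867877003131623/162880642309792

1405/39
2540383/70516
376153822/10441285
10280691007/285371618
164867209934/4576387173
2977890469819/82660340732
5867877003131623/162880642309792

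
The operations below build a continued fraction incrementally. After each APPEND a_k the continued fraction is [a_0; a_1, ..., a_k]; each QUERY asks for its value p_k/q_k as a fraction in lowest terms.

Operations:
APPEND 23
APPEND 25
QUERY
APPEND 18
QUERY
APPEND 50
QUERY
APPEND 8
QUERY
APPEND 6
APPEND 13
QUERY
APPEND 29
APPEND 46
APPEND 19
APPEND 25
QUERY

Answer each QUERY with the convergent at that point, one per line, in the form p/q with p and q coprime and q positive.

576/25
10391/451
520126/22575
4171399/181051
336302159/14596504
214510438130335/9310384677641

APPEND 23: p_0 = 23·1 + 0 = 23, q_0 = 23·0 + 1 = 1 → 23/1
APPEND 25: p_1 = 25·23 + 1 = 576, q_1 = 25·1 + 0 = 25 → 576/25
APPEND 18: p_2 = 18·576 + 23 = 10391, q_2 = 18·25 + 1 = 451 → 10391/451
APPEND 50: p_3 = 50·10391 + 576 = 520126, q_3 = 50·451 + 25 = 22575 → 520126/22575
APPEND 8: p_4 = 8·520126 + 10391 = 4171399, q_4 = 8·22575 + 451 = 181051 → 4171399/181051
APPEND 6: p_5 = 6·4171399 + 520126 = 25548520, q_5 = 6·181051 + 22575 = 1108881 → 25548520/1108881
APPEND 13: p_6 = 13·25548520 + 4171399 = 336302159, q_6 = 13·1108881 + 181051 = 14596504 → 336302159/14596504
APPEND 29: p_7 = 29·336302159 + 25548520 = 9778311131, q_7 = 29·14596504 + 1108881 = 424407497 → 9778311131/424407497
APPEND 46: p_8 = 46·9778311131 + 336302159 = 450138614185, q_8 = 46·424407497 + 14596504 = 19537341366 → 450138614185/19537341366
APPEND 19: p_9 = 19·450138614185 + 9778311131 = 8562411980646, q_9 = 19·19537341366 + 424407497 = 371633893451 → 8562411980646/371633893451
APPEND 25: p_10 = 25·8562411980646 + 450138614185 = 214510438130335, q_10 = 25·371633893451 + 19537341366 = 9310384677641 → 214510438130335/9310384677641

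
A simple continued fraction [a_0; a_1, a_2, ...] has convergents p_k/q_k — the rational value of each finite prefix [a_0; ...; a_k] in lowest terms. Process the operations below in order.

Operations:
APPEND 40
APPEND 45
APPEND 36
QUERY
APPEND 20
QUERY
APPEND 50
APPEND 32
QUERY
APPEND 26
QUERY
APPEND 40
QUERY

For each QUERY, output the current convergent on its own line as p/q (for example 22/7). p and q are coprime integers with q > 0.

APPEND 40: p_0 = 40·1 + 0 = 40, q_0 = 40·0 + 1 = 1 → 40/1
APPEND 45: p_1 = 45·40 + 1 = 1801, q_1 = 45·1 + 0 = 45 → 1801/45
APPEND 36: p_2 = 36·1801 + 40 = 64876, q_2 = 36·45 + 1 = 1621 → 64876/1621
APPEND 20: p_3 = 20·64876 + 1801 = 1299321, q_3 = 20·1621 + 45 = 32465 → 1299321/32465
APPEND 50: p_4 = 50·1299321 + 64876 = 65030926, q_4 = 50·32465 + 1621 = 1624871 → 65030926/1624871
APPEND 32: p_5 = 32·65030926 + 1299321 = 2082288953, q_5 = 32·1624871 + 32465 = 52028337 → 2082288953/52028337
APPEND 26: p_6 = 26·2082288953 + 65030926 = 54204543704, q_6 = 26·52028337 + 1624871 = 1354361633 → 54204543704/1354361633
APPEND 40: p_7 = 40·54204543704 + 2082288953 = 2170264037113, q_7 = 40·1354361633 + 52028337 = 54226493657 → 2170264037113/54226493657

64876/1621
1299321/32465
2082288953/52028337
54204543704/1354361633
2170264037113/54226493657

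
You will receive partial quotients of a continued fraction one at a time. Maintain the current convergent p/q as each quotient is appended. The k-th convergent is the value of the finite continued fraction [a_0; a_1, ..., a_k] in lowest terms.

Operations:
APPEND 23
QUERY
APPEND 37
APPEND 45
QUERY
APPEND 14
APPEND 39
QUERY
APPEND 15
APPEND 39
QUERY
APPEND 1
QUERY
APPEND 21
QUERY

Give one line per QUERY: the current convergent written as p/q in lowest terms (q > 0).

23/1
38363/1666
21017789/912745
12337403780/535779649
12653208549/549494185
278054783309/12075157534

APPEND 23: p_0 = 23·1 + 0 = 23, q_0 = 23·0 + 1 = 1 → 23/1
APPEND 37: p_1 = 37·23 + 1 = 852, q_1 = 37·1 + 0 = 37 → 852/37
APPEND 45: p_2 = 45·852 + 23 = 38363, q_2 = 45·37 + 1 = 1666 → 38363/1666
APPEND 14: p_3 = 14·38363 + 852 = 537934, q_3 = 14·1666 + 37 = 23361 → 537934/23361
APPEND 39: p_4 = 39·537934 + 38363 = 21017789, q_4 = 39·23361 + 1666 = 912745 → 21017789/912745
APPEND 15: p_5 = 15·21017789 + 537934 = 315804769, q_5 = 15·912745 + 23361 = 13714536 → 315804769/13714536
APPEND 39: p_6 = 39·315804769 + 21017789 = 12337403780, q_6 = 39·13714536 + 912745 = 535779649 → 12337403780/535779649
APPEND 1: p_7 = 1·12337403780 + 315804769 = 12653208549, q_7 = 1·535779649 + 13714536 = 549494185 → 12653208549/549494185
APPEND 21: p_8 = 21·12653208549 + 12337403780 = 278054783309, q_8 = 21·549494185 + 535779649 = 12075157534 → 278054783309/12075157534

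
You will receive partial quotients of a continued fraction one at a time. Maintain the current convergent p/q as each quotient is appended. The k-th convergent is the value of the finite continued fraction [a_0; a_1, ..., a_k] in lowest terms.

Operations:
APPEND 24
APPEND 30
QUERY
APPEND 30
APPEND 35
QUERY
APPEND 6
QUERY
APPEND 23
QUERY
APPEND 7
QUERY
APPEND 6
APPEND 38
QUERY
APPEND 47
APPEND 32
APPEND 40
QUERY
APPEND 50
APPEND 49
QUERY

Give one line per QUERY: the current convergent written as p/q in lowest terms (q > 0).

APPEND 24: p_0 = 24·1 + 0 = 24, q_0 = 24·0 + 1 = 1 → 24/1
APPEND 30: p_1 = 30·24 + 1 = 721, q_1 = 30·1 + 0 = 30 → 721/30
APPEND 30: p_2 = 30·721 + 24 = 21654, q_2 = 30·30 + 1 = 901 → 21654/901
APPEND 35: p_3 = 35·21654 + 721 = 758611, q_3 = 35·901 + 30 = 31565 → 758611/31565
APPEND 6: p_4 = 6·758611 + 21654 = 4573320, q_4 = 6·31565 + 901 = 190291 → 4573320/190291
APPEND 23: p_5 = 23·4573320 + 758611 = 105944971, q_5 = 23·190291 + 31565 = 4408258 → 105944971/4408258
APPEND 7: p_6 = 7·105944971 + 4573320 = 746188117, q_6 = 7·4408258 + 190291 = 31048097 → 746188117/31048097
APPEND 6: p_7 = 6·746188117 + 105944971 = 4583073673, q_7 = 6·31048097 + 4408258 = 190696840 → 4583073673/190696840
APPEND 38: p_8 = 38·4583073673 + 746188117 = 174902987691, q_8 = 38·190696840 + 31048097 = 7277528017 → 174902987691/7277528017
APPEND 47: p_9 = 47·174902987691 + 4583073673 = 8225023495150, q_9 = 47·7277528017 + 190696840 = 342234513639 → 8225023495150/342234513639
APPEND 32: p_10 = 32·8225023495150 + 174902987691 = 263375654832491, q_10 = 32·342234513639 + 7277528017 = 10958781964465 → 263375654832491/10958781964465
APPEND 40: p_11 = 40·263375654832491 + 8225023495150 = 10543251216794790, q_11 = 40·10958781964465 + 342234513639 = 438693513092239 → 10543251216794790/438693513092239
APPEND 50: p_12 = 50·10543251216794790 + 263375654832491 = 527425936494571991, q_12 = 50·438693513092239 + 10958781964465 = 21945634436576415 → 527425936494571991/21945634436576415
APPEND 49: p_13 = 49·527425936494571991 + 10543251216794790 = 25854414139450822349, q_13 = 49·21945634436576415 + 438693513092239 = 1075774780905336574 → 25854414139450822349/1075774780905336574

721/30
758611/31565
4573320/190291
105944971/4408258
746188117/31048097
174902987691/7277528017
10543251216794790/438693513092239
25854414139450822349/1075774780905336574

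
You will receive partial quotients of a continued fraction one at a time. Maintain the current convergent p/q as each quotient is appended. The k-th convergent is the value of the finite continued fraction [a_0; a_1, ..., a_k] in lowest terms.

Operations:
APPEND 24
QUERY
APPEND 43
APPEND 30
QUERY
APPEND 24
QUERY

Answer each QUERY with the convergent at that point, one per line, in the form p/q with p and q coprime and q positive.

APPEND 24: p_0 = 24·1 + 0 = 24, q_0 = 24·0 + 1 = 1 → 24/1
APPEND 43: p_1 = 43·24 + 1 = 1033, q_1 = 43·1 + 0 = 43 → 1033/43
APPEND 30: p_2 = 30·1033 + 24 = 31014, q_2 = 30·43 + 1 = 1291 → 31014/1291
APPEND 24: p_3 = 24·31014 + 1033 = 745369, q_3 = 24·1291 + 43 = 31027 → 745369/31027

24/1
31014/1291
745369/31027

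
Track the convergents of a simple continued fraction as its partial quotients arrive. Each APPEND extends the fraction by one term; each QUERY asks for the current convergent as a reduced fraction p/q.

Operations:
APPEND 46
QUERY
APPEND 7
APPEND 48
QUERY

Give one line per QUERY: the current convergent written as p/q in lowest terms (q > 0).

APPEND 46: p_0 = 46·1 + 0 = 46, q_0 = 46·0 + 1 = 1 → 46/1
APPEND 7: p_1 = 7·46 + 1 = 323, q_1 = 7·1 + 0 = 7 → 323/7
APPEND 48: p_2 = 48·323 + 46 = 15550, q_2 = 48·7 + 1 = 337 → 15550/337

46/1
15550/337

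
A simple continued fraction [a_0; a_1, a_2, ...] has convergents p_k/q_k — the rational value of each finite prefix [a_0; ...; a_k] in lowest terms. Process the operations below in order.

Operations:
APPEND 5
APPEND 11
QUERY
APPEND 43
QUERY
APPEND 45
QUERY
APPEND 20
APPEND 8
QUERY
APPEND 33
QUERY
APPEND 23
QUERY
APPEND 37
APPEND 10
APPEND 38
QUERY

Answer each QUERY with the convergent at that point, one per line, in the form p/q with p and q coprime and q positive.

APPEND 5: p_0 = 5·1 + 0 = 5, q_0 = 5·0 + 1 = 1 → 5/1
APPEND 11: p_1 = 11·5 + 1 = 56, q_1 = 11·1 + 0 = 11 → 56/11
APPEND 43: p_2 = 43·56 + 5 = 2413, q_2 = 43·11 + 1 = 474 → 2413/474
APPEND 45: p_3 = 45·2413 + 56 = 108641, q_3 = 45·474 + 11 = 21341 → 108641/21341
APPEND 20: p_4 = 20·108641 + 2413 = 2175233, q_4 = 20·21341 + 474 = 427294 → 2175233/427294
APPEND 8: p_5 = 8·2175233 + 108641 = 17510505, q_5 = 8·427294 + 21341 = 3439693 → 17510505/3439693
APPEND 33: p_6 = 33·17510505 + 2175233 = 580021898, q_6 = 33·3439693 + 427294 = 113937163 → 580021898/113937163
APPEND 23: p_7 = 23·580021898 + 17510505 = 13358014159, q_7 = 23·113937163 + 3439693 = 2623994442 → 13358014159/2623994442
APPEND 37: p_8 = 37·13358014159 + 580021898 = 494826545781, q_8 = 37·2623994442 + 113937163 = 97201731517 → 494826545781/97201731517
APPEND 10: p_9 = 10·494826545781 + 13358014159 = 4961623471969, q_9 = 10·97201731517 + 2623994442 = 974641309612 → 4961623471969/974641309612
APPEND 38: p_10 = 38·4961623471969 + 494826545781 = 189036518480603, q_10 = 38·974641309612 + 97201731517 = 37133571496773 → 189036518480603/37133571496773

56/11
2413/474
108641/21341
17510505/3439693
580021898/113937163
13358014159/2623994442
189036518480603/37133571496773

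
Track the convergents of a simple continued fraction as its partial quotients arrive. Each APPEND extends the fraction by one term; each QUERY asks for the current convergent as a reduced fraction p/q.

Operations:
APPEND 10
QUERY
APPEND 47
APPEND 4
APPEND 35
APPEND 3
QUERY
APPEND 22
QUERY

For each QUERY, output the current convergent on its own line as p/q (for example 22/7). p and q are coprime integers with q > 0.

10/1
202177/20175
4514655/450512

APPEND 10: p_0 = 10·1 + 0 = 10, q_0 = 10·0 + 1 = 1 → 10/1
APPEND 47: p_1 = 47·10 + 1 = 471, q_1 = 47·1 + 0 = 47 → 471/47
APPEND 4: p_2 = 4·471 + 10 = 1894, q_2 = 4·47 + 1 = 189 → 1894/189
APPEND 35: p_3 = 35·1894 + 471 = 66761, q_3 = 35·189 + 47 = 6662 → 66761/6662
APPEND 3: p_4 = 3·66761 + 1894 = 202177, q_4 = 3·6662 + 189 = 20175 → 202177/20175
APPEND 22: p_5 = 22·202177 + 66761 = 4514655, q_5 = 22·20175 + 6662 = 450512 → 4514655/450512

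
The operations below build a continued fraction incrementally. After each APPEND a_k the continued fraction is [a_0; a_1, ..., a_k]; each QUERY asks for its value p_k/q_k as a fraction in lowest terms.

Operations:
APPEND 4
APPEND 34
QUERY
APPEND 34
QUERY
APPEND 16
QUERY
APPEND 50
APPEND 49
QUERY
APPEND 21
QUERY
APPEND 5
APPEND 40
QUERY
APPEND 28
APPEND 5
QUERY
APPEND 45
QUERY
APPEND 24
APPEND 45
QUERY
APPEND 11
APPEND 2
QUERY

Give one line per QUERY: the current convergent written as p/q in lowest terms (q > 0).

APPEND 4: p_0 = 4·1 + 0 = 4, q_0 = 4·0 + 1 = 1 → 4/1
APPEND 34: p_1 = 34·4 + 1 = 137, q_1 = 34·1 + 0 = 34 → 137/34
APPEND 34: p_2 = 34·137 + 4 = 4662, q_2 = 34·34 + 1 = 1157 → 4662/1157
APPEND 16: p_3 = 16·4662 + 137 = 74729, q_3 = 16·1157 + 34 = 18546 → 74729/18546
APPEND 50: p_4 = 50·74729 + 4662 = 3741112, q_4 = 50·18546 + 1157 = 928457 → 3741112/928457
APPEND 49: p_5 = 49·3741112 + 74729 = 183389217, q_5 = 49·928457 + 18546 = 45512939 → 183389217/45512939
APPEND 21: p_6 = 21·183389217 + 3741112 = 3854914669, q_6 = 21·45512939 + 928457 = 956700176 → 3854914669/956700176
APPEND 5: p_7 = 5·3854914669 + 183389217 = 19457962562, q_7 = 5·956700176 + 45512939 = 4829013819 → 19457962562/4829013819
APPEND 40: p_8 = 40·19457962562 + 3854914669 = 782173417149, q_8 = 40·4829013819 + 956700176 = 194117252936 → 782173417149/194117252936
APPEND 28: p_9 = 28·782173417149 + 19457962562 = 21920313642734, q_9 = 28·194117252936 + 4829013819 = 5440112096027 → 21920313642734/5440112096027
APPEND 5: p_10 = 5·21920313642734 + 782173417149 = 110383741630819, q_10 = 5·5440112096027 + 194117252936 = 27394677733071 → 110383741630819/27394677733071
APPEND 45: p_11 = 45·110383741630819 + 21920313642734 = 4989188687029589, q_11 = 45·27394677733071 + 5440112096027 = 1238200610084222 → 4989188687029589/1238200610084222
APPEND 24: p_12 = 24·4989188687029589 + 110383741630819 = 119850912230340955, q_12 = 24·1238200610084222 + 27394677733071 = 29744209319754399 → 119850912230340955/29744209319754399
APPEND 45: p_13 = 45·119850912230340955 + 4989188687029589 = 5398280239052372564, q_13 = 45·29744209319754399 + 1238200610084222 = 1339727619999032177 → 5398280239052372564/1339727619999032177
APPEND 11: p_14 = 11·5398280239052372564 + 119850912230340955 = 59500933541806439159, q_14 = 11·1339727619999032177 + 29744209319754399 = 14766748029309108346 → 59500933541806439159/14766748029309108346
APPEND 2: p_15 = 2·59500933541806439159 + 5398280239052372564 = 124400147322665250882, q_15 = 2·14766748029309108346 + 1339727619999032177 = 30873223678617248869 → 124400147322665250882/30873223678617248869

137/34
4662/1157
74729/18546
183389217/45512939
3854914669/956700176
782173417149/194117252936
110383741630819/27394677733071
4989188687029589/1238200610084222
5398280239052372564/1339727619999032177
124400147322665250882/30873223678617248869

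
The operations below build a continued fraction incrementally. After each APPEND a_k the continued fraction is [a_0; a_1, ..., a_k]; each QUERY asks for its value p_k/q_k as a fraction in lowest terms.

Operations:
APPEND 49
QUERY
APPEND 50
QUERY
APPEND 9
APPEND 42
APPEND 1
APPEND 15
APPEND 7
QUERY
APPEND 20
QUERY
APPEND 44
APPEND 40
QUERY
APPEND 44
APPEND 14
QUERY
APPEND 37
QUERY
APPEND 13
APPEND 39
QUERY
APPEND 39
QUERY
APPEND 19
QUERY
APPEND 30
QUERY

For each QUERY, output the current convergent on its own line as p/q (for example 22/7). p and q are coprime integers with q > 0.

49/1
2451/50
107544979/2193902
2166126992/44188677
3818851432072/77904016277
2357567173445202/48094028982569
87398110297616269/1782908795566931
44490185150953427530/907593335278321139
1736255753888226130369/35419365984225877093
33033349509027249904541/673875547035569985906
992736741024705723266599/20251685777051325454273

APPEND 49: p_0 = 49·1 + 0 = 49, q_0 = 49·0 + 1 = 1 → 49/1
APPEND 50: p_1 = 50·49 + 1 = 2451, q_1 = 50·1 + 0 = 50 → 2451/50
APPEND 9: p_2 = 9·2451 + 49 = 22108, q_2 = 9·50 + 1 = 451 → 22108/451
APPEND 42: p_3 = 42·22108 + 2451 = 930987, q_3 = 42·451 + 50 = 18992 → 930987/18992
APPEND 1: p_4 = 1·930987 + 22108 = 953095, q_4 = 1·18992 + 451 = 19443 → 953095/19443
APPEND 15: p_5 = 15·953095 + 930987 = 15227412, q_5 = 15·19443 + 18992 = 310637 → 15227412/310637
APPEND 7: p_6 = 7·15227412 + 953095 = 107544979, q_6 = 7·310637 + 19443 = 2193902 → 107544979/2193902
APPEND 20: p_7 = 20·107544979 + 15227412 = 2166126992, q_7 = 20·2193902 + 310637 = 44188677 → 2166126992/44188677
APPEND 44: p_8 = 44·2166126992 + 107544979 = 95417132627, q_8 = 44·44188677 + 2193902 = 1946495690 → 95417132627/1946495690
APPEND 40: p_9 = 40·95417132627 + 2166126992 = 3818851432072, q_9 = 40·1946495690 + 44188677 = 77904016277 → 3818851432072/77904016277
APPEND 44: p_10 = 44·3818851432072 + 95417132627 = 168124880143795, q_10 = 44·77904016277 + 1946495690 = 3429723211878 → 168124880143795/3429723211878
APPEND 14: p_11 = 14·168124880143795 + 3818851432072 = 2357567173445202, q_11 = 14·3429723211878 + 77904016277 = 48094028982569 → 2357567173445202/48094028982569
APPEND 37: p_12 = 37·2357567173445202 + 168124880143795 = 87398110297616269, q_12 = 37·48094028982569 + 3429723211878 = 1782908795566931 → 87398110297616269/1782908795566931
APPEND 13: p_13 = 13·87398110297616269 + 2357567173445202 = 1138533001042456699, q_13 = 13·1782908795566931 + 48094028982569 = 23225908371352672 → 1138533001042456699/23225908371352672
APPEND 39: p_14 = 39·1138533001042456699 + 87398110297616269 = 44490185150953427530, q_14 = 39·23225908371352672 + 1782908795566931 = 907593335278321139 → 44490185150953427530/907593335278321139
APPEND 39: p_15 = 39·44490185150953427530 + 1138533001042456699 = 1736255753888226130369, q_15 = 39·907593335278321139 + 23225908371352672 = 35419365984225877093 → 1736255753888226130369/35419365984225877093
APPEND 19: p_16 = 19·1736255753888226130369 + 44490185150953427530 = 33033349509027249904541, q_16 = 19·35419365984225877093 + 907593335278321139 = 673875547035569985906 → 33033349509027249904541/673875547035569985906
APPEND 30: p_17 = 30·33033349509027249904541 + 1736255753888226130369 = 992736741024705723266599, q_17 = 30·673875547035569985906 + 35419365984225877093 = 20251685777051325454273 → 992736741024705723266599/20251685777051325454273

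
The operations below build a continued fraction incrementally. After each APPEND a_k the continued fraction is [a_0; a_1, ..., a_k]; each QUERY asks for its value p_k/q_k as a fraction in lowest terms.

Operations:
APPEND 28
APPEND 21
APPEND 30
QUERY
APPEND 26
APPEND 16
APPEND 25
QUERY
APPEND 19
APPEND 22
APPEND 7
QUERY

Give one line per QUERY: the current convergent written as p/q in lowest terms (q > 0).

17698/631
185197987/6603002
547849828574/19532898669

APPEND 28: p_0 = 28·1 + 0 = 28, q_0 = 28·0 + 1 = 1 → 28/1
APPEND 21: p_1 = 21·28 + 1 = 589, q_1 = 21·1 + 0 = 21 → 589/21
APPEND 30: p_2 = 30·589 + 28 = 17698, q_2 = 30·21 + 1 = 631 → 17698/631
APPEND 26: p_3 = 26·17698 + 589 = 460737, q_3 = 26·631 + 21 = 16427 → 460737/16427
APPEND 16: p_4 = 16·460737 + 17698 = 7389490, q_4 = 16·16427 + 631 = 263463 → 7389490/263463
APPEND 25: p_5 = 25·7389490 + 460737 = 185197987, q_5 = 25·263463 + 16427 = 6603002 → 185197987/6603002
APPEND 19: p_6 = 19·185197987 + 7389490 = 3526151243, q_6 = 19·6603002 + 263463 = 125720501 → 3526151243/125720501
APPEND 22: p_7 = 22·3526151243 + 185197987 = 77760525333, q_7 = 22·125720501 + 6603002 = 2772454024 → 77760525333/2772454024
APPEND 7: p_8 = 7·77760525333 + 3526151243 = 547849828574, q_8 = 7·2772454024 + 125720501 = 19532898669 → 547849828574/19532898669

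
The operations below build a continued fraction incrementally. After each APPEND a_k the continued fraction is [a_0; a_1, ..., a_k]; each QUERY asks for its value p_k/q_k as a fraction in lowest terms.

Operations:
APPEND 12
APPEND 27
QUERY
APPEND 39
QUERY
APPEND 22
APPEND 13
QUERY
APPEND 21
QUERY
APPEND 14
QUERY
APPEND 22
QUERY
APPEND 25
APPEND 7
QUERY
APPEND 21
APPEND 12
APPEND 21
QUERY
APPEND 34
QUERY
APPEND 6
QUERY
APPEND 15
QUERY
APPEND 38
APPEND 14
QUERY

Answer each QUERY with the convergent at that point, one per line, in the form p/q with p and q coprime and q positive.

APPEND 12: p_0 = 12·1 + 0 = 12, q_0 = 12·0 + 1 = 1 → 12/1
APPEND 27: p_1 = 27·12 + 1 = 325, q_1 = 27·1 + 0 = 27 → 325/27
APPEND 39: p_2 = 39·325 + 12 = 12687, q_2 = 39·27 + 1 = 1054 → 12687/1054
APPEND 22: p_3 = 22·12687 + 325 = 279439, q_3 = 22·1054 + 27 = 23215 → 279439/23215
APPEND 13: p_4 = 13·279439 + 12687 = 3645394, q_4 = 13·23215 + 1054 = 302849 → 3645394/302849
APPEND 21: p_5 = 21·3645394 + 279439 = 76832713, q_5 = 21·302849 + 23215 = 6383044 → 76832713/6383044
APPEND 14: p_6 = 14·76832713 + 3645394 = 1079303376, q_6 = 14·6383044 + 302849 = 89665465 → 1079303376/89665465
APPEND 22: p_7 = 22·1079303376 + 76832713 = 23821506985, q_7 = 22·89665465 + 6383044 = 1979023274 → 23821506985/1979023274
APPEND 25: p_8 = 25·23821506985 + 1079303376 = 596616978001, q_8 = 25·1979023274 + 89665465 = 49565247315 → 596616978001/49565247315
APPEND 7: p_9 = 7·596616978001 + 23821506985 = 4200140352992, q_9 = 7·49565247315 + 1979023274 = 348935754479 → 4200140352992/348935754479
APPEND 21: p_10 = 21·4200140352992 + 596616978001 = 88799564390833, q_10 = 21·348935754479 + 49565247315 = 7377216091374 → 88799564390833/7377216091374
APPEND 12: p_11 = 12·88799564390833 + 4200140352992 = 1069794913042988, q_11 = 12·7377216091374 + 348935754479 = 88875528850967 → 1069794913042988/88875528850967
APPEND 21: p_12 = 21·1069794913042988 + 88799564390833 = 22554492738293581, q_12 = 21·88875528850967 + 7377216091374 = 1873763321961681 → 22554492738293581/1873763321961681
APPEND 34: p_13 = 34·22554492738293581 + 1069794913042988 = 767922548015024742, q_13 = 34·1873763321961681 + 88875528850967 = 63796828475548121 → 767922548015024742/63796828475548121
APPEND 6: p_14 = 6·767922548015024742 + 22554492738293581 = 4630089780828442033, q_14 = 6·63796828475548121 + 1873763321961681 = 384654734175250407 → 4630089780828442033/384654734175250407
APPEND 15: p_15 = 15·4630089780828442033 + 767922548015024742 = 70219269260441655237, q_15 = 15·384654734175250407 + 63796828475548121 = 5833617841104304226 → 70219269260441655237/5833617841104304226
APPEND 38: p_16 = 38·70219269260441655237 + 4630089780828442033 = 2672962321677611341039, q_16 = 38·5833617841104304226 + 384654734175250407 = 222062132696138810995 → 2672962321677611341039/222062132696138810995
APPEND 14: p_17 = 14·2672962321677611341039 + 70219269260441655237 = 37491691772747000429783, q_17 = 14·222062132696138810995 + 5833617841104304226 = 3114703475587047658156 → 37491691772747000429783/3114703475587047658156

325/27
12687/1054
3645394/302849
76832713/6383044
1079303376/89665465
23821506985/1979023274
4200140352992/348935754479
22554492738293581/1873763321961681
767922548015024742/63796828475548121
4630089780828442033/384654734175250407
70219269260441655237/5833617841104304226
37491691772747000429783/3114703475587047658156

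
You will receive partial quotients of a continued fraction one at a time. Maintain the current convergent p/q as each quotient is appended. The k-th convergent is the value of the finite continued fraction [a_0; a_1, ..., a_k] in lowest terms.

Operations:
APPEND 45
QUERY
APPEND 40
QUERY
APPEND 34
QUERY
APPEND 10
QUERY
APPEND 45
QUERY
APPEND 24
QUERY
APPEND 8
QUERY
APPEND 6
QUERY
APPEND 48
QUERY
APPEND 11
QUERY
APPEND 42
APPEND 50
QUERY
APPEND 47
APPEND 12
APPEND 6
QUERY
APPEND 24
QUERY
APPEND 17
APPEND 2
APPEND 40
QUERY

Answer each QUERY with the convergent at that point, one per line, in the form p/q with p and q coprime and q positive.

APPEND 45: p_0 = 45·1 + 0 = 45, q_0 = 45·0 + 1 = 1 → 45/1
APPEND 40: p_1 = 40·45 + 1 = 1801, q_1 = 40·1 + 0 = 40 → 1801/40
APPEND 34: p_2 = 34·1801 + 45 = 61279, q_2 = 34·40 + 1 = 1361 → 61279/1361
APPEND 10: p_3 = 10·61279 + 1801 = 614591, q_3 = 10·1361 + 40 = 13650 → 614591/13650
APPEND 45: p_4 = 45·614591 + 61279 = 27717874, q_4 = 45·13650 + 1361 = 615611 → 27717874/615611
APPEND 24: p_5 = 24·27717874 + 614591 = 665843567, q_5 = 24·615611 + 13650 = 14788314 → 665843567/14788314
APPEND 8: p_6 = 8·665843567 + 27717874 = 5354466410, q_6 = 8·14788314 + 615611 = 118922123 → 5354466410/118922123
APPEND 6: p_7 = 6·5354466410 + 665843567 = 32792642027, q_7 = 6·118922123 + 14788314 = 728321052 → 32792642027/728321052
APPEND 48: p_8 = 48·32792642027 + 5354466410 = 1579401283706, q_8 = 48·728321052 + 118922123 = 35078332619 → 1579401283706/35078332619
APPEND 11: p_9 = 11·1579401283706 + 32792642027 = 17406206762793, q_9 = 11·35078332619 + 728321052 = 386589979861 → 17406206762793/386589979861
APPEND 42: p_10 = 42·17406206762793 + 1579401283706 = 732640085321012, q_10 = 42·386589979861 + 35078332619 = 16271857486781 → 732640085321012/16271857486781
APPEND 50: p_11 = 50·732640085321012 + 17406206762793 = 36649410472813393, q_11 = 50·16271857486781 + 386589979861 = 813979464318911 → 36649410472813393/813979464318911
APPEND 47: p_12 = 47·36649410472813393 + 732640085321012 = 1723254932307550483, q_12 = 47·813979464318911 + 16271857486781 = 38273306680475598 → 1723254932307550483/38273306680475598
APPEND 12: p_13 = 12·1723254932307550483 + 36649410472813393 = 20715708598163419189, q_13 = 12·38273306680475598 + 813979464318911 = 460093659630026087 → 20715708598163419189/460093659630026087
APPEND 6: p_14 = 6·20715708598163419189 + 1723254932307550483 = 126017506521288065617, q_14 = 6·460093659630026087 + 38273306680475598 = 2798835264460632120 → 126017506521288065617/2798835264460632120
APPEND 24: p_15 = 24·126017506521288065617 + 20715708598163419189 = 3045135865109076993997, q_15 = 24·2798835264460632120 + 460093659630026087 = 67632140006685196967 → 3045135865109076993997/67632140006685196967
APPEND 17: p_16 = 17·3045135865109076993997 + 126017506521288065617 = 51893327213375596963566, q_16 = 17·67632140006685196967 + 2798835264460632120 = 1152545215378108980559 → 51893327213375596963566/1152545215378108980559
APPEND 2: p_17 = 2·51893327213375596963566 + 3045135865109076993997 = 106831790291860270921129, q_17 = 2·1152545215378108980559 + 67632140006685196967 = 2372722570762903158085 → 106831790291860270921129/2372722570762903158085
APPEND 40: p_18 = 40·106831790291860270921129 + 51893327213375596963566 = 4325164938887786433808726, q_18 = 40·2372722570762903158085 + 1152545215378108980559 = 96061448045894235303959 → 4325164938887786433808726/96061448045894235303959

45/1
1801/40
61279/1361
614591/13650
27717874/615611
665843567/14788314
5354466410/118922123
32792642027/728321052
1579401283706/35078332619
17406206762793/386589979861
36649410472813393/813979464318911
126017506521288065617/2798835264460632120
3045135865109076993997/67632140006685196967
4325164938887786433808726/96061448045894235303959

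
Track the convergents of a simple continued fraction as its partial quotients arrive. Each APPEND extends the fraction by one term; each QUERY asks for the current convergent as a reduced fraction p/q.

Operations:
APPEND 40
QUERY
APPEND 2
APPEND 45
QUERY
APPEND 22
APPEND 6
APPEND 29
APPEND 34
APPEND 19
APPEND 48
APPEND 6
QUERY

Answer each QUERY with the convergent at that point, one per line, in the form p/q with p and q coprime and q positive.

40/1
3685/91
2681022658957/66207063548

APPEND 40: p_0 = 40·1 + 0 = 40, q_0 = 40·0 + 1 = 1 → 40/1
APPEND 2: p_1 = 2·40 + 1 = 81, q_1 = 2·1 + 0 = 2 → 81/2
APPEND 45: p_2 = 45·81 + 40 = 3685, q_2 = 45·2 + 1 = 91 → 3685/91
APPEND 22: p_3 = 22·3685 + 81 = 81151, q_3 = 22·91 + 2 = 2004 → 81151/2004
APPEND 6: p_4 = 6·81151 + 3685 = 490591, q_4 = 6·2004 + 91 = 12115 → 490591/12115
APPEND 29: p_5 = 29·490591 + 81151 = 14308290, q_5 = 29·12115 + 2004 = 353339 → 14308290/353339
APPEND 34: p_6 = 34·14308290 + 490591 = 486972451, q_6 = 34·353339 + 12115 = 12025641 → 486972451/12025641
APPEND 19: p_7 = 19·486972451 + 14308290 = 9266784859, q_7 = 19·12025641 + 353339 = 228840518 → 9266784859/228840518
APPEND 48: p_8 = 48·9266784859 + 486972451 = 445292645683, q_8 = 48·228840518 + 12025641 = 10996370505 → 445292645683/10996370505
APPEND 6: p_9 = 6·445292645683 + 9266784859 = 2681022658957, q_9 = 6·10996370505 + 228840518 = 66207063548 → 2681022658957/66207063548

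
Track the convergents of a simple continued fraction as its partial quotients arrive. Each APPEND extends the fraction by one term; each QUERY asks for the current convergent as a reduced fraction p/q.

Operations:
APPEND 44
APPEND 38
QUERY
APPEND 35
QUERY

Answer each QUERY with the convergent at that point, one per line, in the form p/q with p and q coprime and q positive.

APPEND 44: p_0 = 44·1 + 0 = 44, q_0 = 44·0 + 1 = 1 → 44/1
APPEND 38: p_1 = 38·44 + 1 = 1673, q_1 = 38·1 + 0 = 38 → 1673/38
APPEND 35: p_2 = 35·1673 + 44 = 58599, q_2 = 35·38 + 1 = 1331 → 58599/1331

1673/38
58599/1331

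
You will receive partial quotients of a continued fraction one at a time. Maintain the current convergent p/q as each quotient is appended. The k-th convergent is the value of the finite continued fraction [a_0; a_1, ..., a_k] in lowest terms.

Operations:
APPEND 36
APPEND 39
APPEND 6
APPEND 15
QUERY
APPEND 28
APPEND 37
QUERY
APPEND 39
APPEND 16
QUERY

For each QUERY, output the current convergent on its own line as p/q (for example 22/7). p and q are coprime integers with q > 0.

APPEND 36: p_0 = 36·1 + 0 = 36, q_0 = 36·0 + 1 = 1 → 36/1
APPEND 39: p_1 = 39·36 + 1 = 1405, q_1 = 39·1 + 0 = 39 → 1405/39
APPEND 6: p_2 = 6·1405 + 36 = 8466, q_2 = 6·39 + 1 = 235 → 8466/235
APPEND 15: p_3 = 15·8466 + 1405 = 128395, q_3 = 15·235 + 39 = 3564 → 128395/3564
APPEND 28: p_4 = 28·128395 + 8466 = 3603526, q_4 = 28·3564 + 235 = 100027 → 3603526/100027
APPEND 37: p_5 = 37·3603526 + 128395 = 133458857, q_5 = 37·100027 + 3564 = 3704563 → 133458857/3704563
APPEND 39: p_6 = 39·133458857 + 3603526 = 5208498949, q_6 = 39·3704563 + 100027 = 144577984 → 5208498949/144577984
APPEND 16: p_7 = 16·5208498949 + 133458857 = 83469442041, q_7 = 16·144577984 + 3704563 = 2316952307 → 83469442041/2316952307

128395/3564
133458857/3704563
83469442041/2316952307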